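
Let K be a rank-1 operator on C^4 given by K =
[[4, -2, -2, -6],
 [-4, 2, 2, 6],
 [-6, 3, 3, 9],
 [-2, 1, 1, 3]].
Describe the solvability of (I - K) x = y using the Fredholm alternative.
(I - K) is invertible (det(I - K) = -11 ≠ 0), so for every y in C^4 the equation (I - K) x = y has a unique solution.

K has rank 1, so it is an outer product K = u v^T: every row of K is a multiple of one row vector. Reading off the entries, u = (-2, 2, 3, 1) and v = (-2, 1, 1, 3) (row i of K equals u_i·v^T). A rank-one matrix u v^T satisfies K u = u (v·u) and kills the (3)-dimensional subspace v^⊥, so its characteristic polynomial is lambda^3 (lambda - v·u) with v·u = tr K = 12. Hence the eigenvalues of I - K are 1 (multiplicity 3) and 1 - (12) = -11, so det(I - K) = -11. (Direct check: I - K =
[[-3, 2, 2, 6],
 [4, -1, -2, -6],
 [6, -3, -2, -9],
 [2, -1, -1, -2]]
has determinant -11.) The finite-dimensional Fredholm alternative says: either (I - K) is invertible, or ker(I - K) ≠ {0} and then range(I - K) = ker((I - K)^*)^⊥, with dim ker(I - K) = dim ker((I - K)^*). Since det(I - K) ≠ 0, 1 is not an eigenvalue of K and ker(I - K) = {0}, so we are in the first case: for every y there is a unique x = (I - K)^(-1) y. Explicitly, by the Sherman–Morrison formula, (I - u v^T)^(-1) = I + u v^T/(1 - v·u), i.e. (I - K)^(-1) = I + K/(-11).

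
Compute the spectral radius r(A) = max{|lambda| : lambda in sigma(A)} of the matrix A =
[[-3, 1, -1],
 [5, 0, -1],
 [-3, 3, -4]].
r(A) = (6 + sqrt(32))/2 ≈ 5.8284

The eigenvalues of A are the roots of its characteristic polynomial. With M = A (coefficients from the trace, the sum of principal 2x2 minors, and det A):
  p(λ) = det(λ I - M) = λ^3 + 7λ^2 + 7λ + 1.
By the rational root theorem any rational root is an integer divisor of 1. Testing λ = -1: p(-1) = -1 + 7 - 7 + 1 = 0, so λ = -1 is a root. Dividing out (λ + 1) leaves p(λ) = (λ + 1)(λ^2 + 6λ + 1). For λ^2 + 6λ + 1 the discriminant is 32. It is nonnegative but not a perfect square, so the roots are real and irrational: λ = (-6 ± sqrt(32))/2 ≈ -0.1716, -5.8284.
Thus the eigenvalues (to 4 decimals) are -0.1716 (modulus 0.1716); -5.8284 (modulus 5.8284); -1 (modulus 1). The spectral radius is the largest modulus: r(A) = (6 + sqrt(32))/2 ≈ 5.8284. (Cross-check: r(A) ≤ ||A||_2 ≈ 7.2462; equality holds whenever A is normal, though it can also hold for some non-normal A.)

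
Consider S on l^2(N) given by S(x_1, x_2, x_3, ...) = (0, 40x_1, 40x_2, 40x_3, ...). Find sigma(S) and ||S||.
sigma(S) = closed disk {z in C : |z| ≤ 40}; ||S|| = 40

Note S = 40·U where U is the unit right shift (U x)_k = x_{k-1} (with x_0 := 0); so ||S|| = 40||U|| and sigma(S) = 40·sigma(U). ||S x||^2 = sum_{k≥1} |40x_k|^2 = 1600||x||^2, so ||S|| = 40 and sigma(S) ⊂ {|z| ≤ 40}. For any |lambda| < 40, the equation (S - lambda I) x = 0 forces x_1 = 0, then 40x_k = lambda x_{k+1} ⇒ x = 0, so S has no eigenvalues. But (S - lambda I) is not surjective for |lambda| < 40: solving (S - lambda I) x = e_1 would require x_n proportional to (lambda/40)^(-n), which is not in l^2. So every |lambda| < 40 lies in the residual spectrum. The boundary |lambda| = 40 is in the approximate point spectrum (the spectrum is closed). Hence sigma(S) is the closed disk of radius 40.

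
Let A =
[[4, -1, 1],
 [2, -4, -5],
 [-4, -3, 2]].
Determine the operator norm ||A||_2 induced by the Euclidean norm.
||A||_2 ≈ 7.1036 (= sqrt(largest eigenvalue of A^T A))

||A||_2 = sigma_max(A) = sqrt(lambda_max(A^T A)). Form the symmetric matrix M = A^T A =
[[36, 0, -14],
 [0, 26, 13],
 [-14, 13, 30]].
Its characteristic polynomial (trace, sum of principal 2x2 minors, determinant of M give the coefficients) is
  p(λ) = det(λ I - M) = λ^3 - 92λ^2 + 2431λ - 16900.
No integer candidate from the rational root theorem (±divisors of 16900) is a root, so the roots are irrational. The cubic discriminant is Δ = 237860740 > 0, so there are three distinct real roots. p(10) = -790 and p(11) = 40 have opposite signs, so a root lies in (10, 11); Newton's method refines it to λ ≈ 10.9483. p(30) = 230 and p(31) = -160 have opposite signs, so a root lies in (30, 31); Newton's method refines it to λ ≈ 30.59. p(50) = -350 and p(51) = 440 have opposite signs, so a root lies in (50, 51); Newton's method refines it to λ ≈ 50.4617. Check (Vieta): the three roots sum to 92, matching tr M = 92.
So the eigenvalues of A^T A are ≈ 10.9483, 30.59, 50.4617 (all ≥ 0, as they must be for A^T A). The largest is λ_max ≈ 50.4617, hence ||A||_2 = sqrt(λ_max) ≈ 7.1036.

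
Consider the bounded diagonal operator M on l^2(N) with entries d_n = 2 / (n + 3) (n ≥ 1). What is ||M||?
||M|| = 1/2 (attained at n = 1)

For M diagonal, ||M|| = sup_n |d_n| = sup_n 2/(n + 3). This is positive and strictly decreasing in n, so the supremum is attained at n = 1: d_1 = 2/(1 + 3) = 1/2. Hence ||M|| = 1/2.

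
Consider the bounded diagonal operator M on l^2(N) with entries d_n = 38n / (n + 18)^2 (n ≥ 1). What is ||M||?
||M|| = 19/36 (attained at n = 18)

For M diagonal, ||M|| = sup_n |d_n|. Treat f(x) = 38x / (x + 18)^2 for real x > 0. By the quotient rule, f'(x) = 38(18 - x)/(x + 18)^3, which is positive for x < 18 and negative for x > 18. So f has a unique maximum at x = 18, and since 18 is a positive integer, the supremum over n ≥ 1 is attained at n = 18: d_18 = 38·18/(18 + 18)^2 = 38·18/1296 = 19/36. Hence ||M|| = 19/36.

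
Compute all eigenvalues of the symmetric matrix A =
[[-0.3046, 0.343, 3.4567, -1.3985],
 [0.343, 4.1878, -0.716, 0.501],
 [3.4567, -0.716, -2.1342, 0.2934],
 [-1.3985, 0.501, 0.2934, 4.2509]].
sigma(A) ≈ {-5, 2, 4, 5}

A is real symmetric, so its spectrum consists of real eigenvalues. Expanding the characteristic polynomial of the displayed matrix gives
  det(λ I - A) = p(λ) = λ^4 + (-6)λ^3 + (-17)λ^2 + (149.998)λ + (-199.9939).
Solving p(λ) = 0 yields eigenvalues ≈ -5, 2, 4, 5. (A is shown rounded to 4 decimals, so these recover the underlying integer eigenvalues to within that precision.)
Verification: the trace of A = 6 equals the sum of eigenvalues 6, and det(A) ≈ -199.9939 matches the eigenvalue product -200.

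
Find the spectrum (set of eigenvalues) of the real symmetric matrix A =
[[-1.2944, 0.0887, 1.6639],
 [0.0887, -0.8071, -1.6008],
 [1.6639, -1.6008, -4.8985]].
sigma(A) ≈ {-6, -1, 0}

A is real symmetric, so its spectrum consists of real eigenvalues. Expanding the characteristic polynomial of the displayed matrix gives
  det(λ I - A) = p(λ) = λ^3 + (7)λ^2 + (6)λ + (0).
Solving p(λ) = 0 yields eigenvalues ≈ -6, -1, 0. (A is shown rounded to 4 decimals, so these recover the underlying integer eigenvalues to within that precision.)
Verification: the trace of A = -7 equals the sum of eigenvalues -7, and det(A) ≈ -0.0000 matches the eigenvalue product 0.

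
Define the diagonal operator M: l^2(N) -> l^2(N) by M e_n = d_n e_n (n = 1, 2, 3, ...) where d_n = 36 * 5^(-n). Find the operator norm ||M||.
||M|| = 36/5 (attained at n = 1)

For M diagonal, ||M|| = sup_n |d_n|. The sequence d_n = 36 * 5^(-n) is positive and strictly decreasing (ratio 5^(-1) < 1), so the supremum is d_1 = 36/5. Hence ||M|| = 36/5.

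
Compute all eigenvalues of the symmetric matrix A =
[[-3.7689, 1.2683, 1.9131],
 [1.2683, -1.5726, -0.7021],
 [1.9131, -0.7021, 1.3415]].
sigma(A) ≈ {-5, -1, 2}

A is real symmetric, so its spectrum consists of real eigenvalues. Expanding the characteristic polynomial of the displayed matrix gives
  det(λ I - A) = p(λ) = λ^3 + (4)λ^2 + (-7)λ + (-10).
Solving p(λ) = 0 yields eigenvalues ≈ -5, -1, 2. (A is shown rounded to 4 decimals, so these recover the underlying integer eigenvalues to within that precision.)
Verification: the trace of A = -4 equals the sum of eigenvalues -4, and det(A) ≈ 9.9995 matches the eigenvalue product 10.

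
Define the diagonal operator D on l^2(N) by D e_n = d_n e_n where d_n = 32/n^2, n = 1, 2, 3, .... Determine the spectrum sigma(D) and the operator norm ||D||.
sigma(D) = {32/n^2 : n ≥ 1} ∪ {0}; ||D|| = 32

A bounded diagonal operator on l^2 with diagonal entries d_n has spectrum equal to the closure of {d_n : n ≥ 1}: every d_n is an eigenvalue (with eigenvector e_n), so {d_n} ⊂ sigma(D); the spectrum is closed, so its closure is too; and for lambda not in the closure, (D - lambda I) has bounded inverse (the diagonal entries 1/(d_n - lambda) are bounded). For our sequence d_n = 32/n^2, n = 1, 2, 3, ...:
  - {d_n} = {32/n^2 : n ≥ 1}; the only limit point is 0
  - closure = {32/n^2 : n ≥ 1} ∪ {0}
For the norm: a diagonal operator has ||D|| = sup_n |d_n|. Here d_n = 32/n^2 is positive and decreasing, so sup_n |d_n| = d_1 = 32. So ||D|| = 32.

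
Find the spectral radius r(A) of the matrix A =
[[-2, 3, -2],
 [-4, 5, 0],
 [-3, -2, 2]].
r(A) ≈ 4.3015

The eigenvalues of A are the roots of its characteristic polynomial. With M = A (coefficients from the trace, the sum of principal 2x2 minors, and det A):
  p(λ) = det(λ I - M) = λ^3 - 5λ^2 + 2λ + 42.
No integer candidate from the rational root theorem (±divisors of 42) is a root, so the roots are irrational. The cubic discriminant is Δ = -34120 < 0, so there is one real root and a complex-conjugate pair. p(-3) = -36 and p(-2) = 10 have opposite signs, so a root lies in (-3, -2); Newton's method refines it to λ ≈ -2.27. Dividing out (λ - (-2.27)) leaves approximately λ^2 - 7.27λ + 18.5025. For λ^2 - 7.27λ + 18.5025 the discriminant is -21.1578. It is negative, so the remaining roots are the complex-conjugate pair λ ≈ 3.635 ± 2.2999i. Their product equals the constant term, so |λ|^2 ≈ 18.5025 and |λ| ≈ 4.3015.
Thus the eigenvalues (to 4 decimals) are -2.27 (modulus 2.27); 3.635 ± 2.2999i (modulus 4.3015). The spectral radius is the largest modulus: r(A) ≈ 4.3015. (Cross-check: r(A) ≤ ||A||_2 ≈ 7.4125; equality holds whenever A is normal, though it can also hold for some non-normal A.)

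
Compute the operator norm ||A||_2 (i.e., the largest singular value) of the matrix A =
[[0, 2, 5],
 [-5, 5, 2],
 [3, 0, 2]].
||A||_2 ≈ 8.0967 (= sqrt(largest eigenvalue of A^T A))

||A||_2 = sigma_max(A) = sqrt(lambda_max(A^T A)). Form the symmetric matrix M = A^T A =
[[34, -25, -4],
 [-25, 29, 20],
 [-4, 20, 33]].
Its characteristic polynomial (trace, sum of principal 2x2 minors, determinant of M give the coefficients) is
  p(λ) = det(λ I - M) = λ^3 - 96λ^2 + 2024λ - 1849.
No integer candidate from the rational root theorem (±divisors of 1849) is a root, so the roots are irrational. The cubic discriminant is Δ = 4419175765 > 0, so there are three distinct real roots. p(0) = -1849 and p(1) = 80 have opposite signs, so a root lies in (0, 1); Newton's method refines it to λ ≈ 0.9565. p(29) = 500 and p(30) = -529 have opposite signs, so a root lies in (29, 30); Newton's method refines it to λ ≈ 29.4877. p(65) = -1264 and p(66) = 1055 have opposite signs, so a root lies in (65, 66); Newton's method refines it to λ ≈ 65.5558. Check (Vieta): the three roots sum to 96, matching tr M = 96.
So the eigenvalues of A^T A are ≈ 0.9565, 29.4877, 65.5558 (all ≥ 0, as they must be for A^T A). The largest is λ_max ≈ 65.5558, hence ||A||_2 = sqrt(λ_max) ≈ 8.0967.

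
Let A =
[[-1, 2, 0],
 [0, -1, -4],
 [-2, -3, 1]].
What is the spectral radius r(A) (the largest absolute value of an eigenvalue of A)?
r(A) ≈ 4.0231

The eigenvalues of A are the roots of its characteristic polynomial. With M = A (coefficients from the trace, the sum of principal 2x2 minors, and det A):
  p(λ) = det(λ I - M) = λ^3 + λ^2 - 13λ - 29.
No integer candidate from the rational root theorem (±divisors of 29) is a root, so the roots are irrational. The cubic discriminant is Δ = -6848 < 0, so there is one real root and a complex-conjugate pair. p(4) = -1 and p(5) = 56 have opposite signs, so a root lies in (4, 5); Newton's method refines it to λ ≈ 4.0231. Dividing out (λ - (4.0231)) leaves approximately λ^2 + 5.0231λ + 7.2084. For λ^2 + 5.0231λ + 7.2084 the discriminant is -3.6021. It is negative, so the remaining roots are the complex-conjugate pair λ ≈ -2.5115 ± 0.949i. Their product equals the constant term, so |λ|^2 ≈ 7.2084 and |λ| ≈ 2.6848.
Thus the eigenvalues (to 4 decimals) are 4.0231 (modulus 4.0231); -2.5115 ± 0.949i (modulus 2.6848). The spectral radius is the largest modulus: r(A) ≈ 4.0231. (Cross-check: r(A) ≤ ||A||_2 ≈ 4.1693; equality holds whenever A is normal, though it can also hold for some non-normal A.)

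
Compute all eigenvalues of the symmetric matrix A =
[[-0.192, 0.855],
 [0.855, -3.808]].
sigma(A) ≈ {-4, 0}

A is real symmetric, so its spectrum consists of real eigenvalues. Expanding the characteristic polynomial of the displayed matrix gives
  det(λ I - A) = p(λ) = λ^2 + (4)λ + (0).
Solving p(λ) = 0 yields eigenvalues ≈ -4, 0. (A is shown rounded to 4 decimals, so these recover the underlying integer eigenvalues to within that precision.)
Verification: the trace of A = -4 equals the sum of eigenvalues -4, and det(A) ≈ 0.0001 matches the eigenvalue product 0.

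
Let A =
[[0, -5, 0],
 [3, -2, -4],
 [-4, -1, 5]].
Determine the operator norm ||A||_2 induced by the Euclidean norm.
||A||_2 ≈ 8.145 (= sqrt(largest eigenvalue of A^T A))

||A||_2 = sigma_max(A) = sqrt(lambda_max(A^T A)). Form the symmetric matrix M = A^T A =
[[25, -2, -32],
 [-2, 30, 3],
 [-32, 3, 41]].
Its characteristic polynomial (trace, sum of principal 2x2 minors, determinant of M give the coefficients) is
  p(λ) = det(λ I - M) = λ^3 - 96λ^2 + 1968λ - 25.
No integer candidate from the rational root theorem (±divisors of 25) is a root, so the roots are irrational. The cubic discriminant is Δ = 5201871381 > 0, so there are three distinct real roots. p(0) = -25 and p(1) = 1848 have opposite signs, so a root lies in (0, 1); Newton's method refines it to λ ≈ 0.0127. p(29) = 700 and p(30) = -385 have opposite signs, so a root lies in (29, 30); Newton's method refines it to λ ≈ 29.6467. p(66) = -817 and p(67) = 1650 have opposite signs, so a root lies in (66, 67); Newton's method refines it to λ ≈ 66.3406. Check (Vieta): the three roots sum to 96, matching tr M = 96.
So the eigenvalues of A^T A are ≈ 0.0127, 29.6467, 66.3406 (all ≥ 0, as they must be for A^T A). The largest is λ_max ≈ 66.3406, hence ||A||_2 = sqrt(λ_max) ≈ 8.145.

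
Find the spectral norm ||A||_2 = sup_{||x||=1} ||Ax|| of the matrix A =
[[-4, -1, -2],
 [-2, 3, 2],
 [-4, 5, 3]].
||A||_2 ≈ 8.2078 (= sqrt(largest eigenvalue of A^T A))

||A||_2 = sigma_max(A) = sqrt(lambda_max(A^T A)). Form the symmetric matrix M = A^T A =
[[36, -22, -8],
 [-22, 35, 23],
 [-8, 23, 17]].
Its characteristic polynomial (trace, sum of principal 2x2 minors, determinant of M give the coefficients) is
  p(λ) = det(λ I - M) = λ^3 - 88λ^2 + 1390λ - 4.
No integer candidate from the rational root theorem (±divisors of 4) is a root, so the roots are irrational. The cubic discriminant is Δ = 4217609456 > 0, so there are three distinct real roots. p(0) = -4 and p(1) = 1299 have opposite signs, so a root lies in (0, 1); Newton's method refines it to λ ≈ 0.0029. p(20) = 596 and p(21) = -361 have opposite signs, so a root lies in (20, 21); Newton's method refines it to λ ≈ 20.6292. p(67) = -1143 and p(68) = 2036 have opposite signs, so a root lies in (67, 68); Newton's method refines it to λ ≈ 67.3679. Check (Vieta): the three roots sum to 88, matching tr M = 88.
So the eigenvalues of A^T A are ≈ 0.0029, 20.6292, 67.3679 (all ≥ 0, as they must be for A^T A). The largest is λ_max ≈ 67.3679, hence ||A||_2 = sqrt(λ_max) ≈ 8.2078.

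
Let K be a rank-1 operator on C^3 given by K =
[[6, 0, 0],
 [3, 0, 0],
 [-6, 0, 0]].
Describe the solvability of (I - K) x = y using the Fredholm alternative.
(I - K) is invertible (det(I - K) = -5 ≠ 0), so for every y in C^3 the equation (I - K) x = y has a unique solution.

K has rank 1, so it is an outer product K = u v^T: every row of K is a multiple of one row vector. Reading off the entries, u = (-2, -1, 2) and v = (-3, 0, 0) (row i of K equals u_i·v^T). A rank-one matrix u v^T satisfies K u = u (v·u) and kills the (2)-dimensional subspace v^⊥, so its characteristic polynomial is lambda^2 (lambda - v·u) with v·u = tr K = 6. Hence the eigenvalues of I - K are 1 (multiplicity 2) and 1 - (6) = -5, so det(I - K) = -5. (Direct check: I - K =
[[-5, 0, 0],
 [-3, 1, 0],
 [6, 0, 1]]
has determinant -5.) The finite-dimensional Fredholm alternative says: either (I - K) is invertible, or ker(I - K) ≠ {0} and then range(I - K) = ker((I - K)^*)^⊥, with dim ker(I - K) = dim ker((I - K)^*). Since det(I - K) ≠ 0, 1 is not an eigenvalue of K and ker(I - K) = {0}, so we are in the first case: for every y there is a unique x = (I - K)^(-1) y. Explicitly, by the Sherman–Morrison formula, (I - u v^T)^(-1) = I + u v^T/(1 - v·u), i.e. (I - K)^(-1) = I + K/(-5).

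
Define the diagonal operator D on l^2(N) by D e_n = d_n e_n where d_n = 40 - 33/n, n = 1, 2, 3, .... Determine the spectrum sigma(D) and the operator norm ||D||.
sigma(D) = {40 - 33/n : n ≥ 1} ∪ {40}; ||D|| = 40

A bounded diagonal operator on l^2 with diagonal entries d_n has spectrum equal to the closure of {d_n : n ≥ 1}: every d_n is an eigenvalue (with eigenvector e_n), so {d_n} ⊂ sigma(D); the spectrum is closed, so its closure is too; and for lambda not in the closure, (D - lambda I) has bounded inverse (the diagonal entries 1/(d_n - lambda) are bounded). For our sequence d_n = 40 - 33/n, n = 1, 2, 3, ...:
  - {d_n} = {40 - 33/n : n ≥ 1}; the only limit point is 40
  - closure = {40 - 33/n : n ≥ 1} ∪ {40}
For the norm: a diagonal operator has ||D|| = sup_n |d_n|. Here d_n = 40 - 33/n increases monotonically from d_1 = 7 toward 40, with all terms in [7, 40); so sup_n |d_n| = 40 (the supremum is the limit, not attained). So ||D|| = 40.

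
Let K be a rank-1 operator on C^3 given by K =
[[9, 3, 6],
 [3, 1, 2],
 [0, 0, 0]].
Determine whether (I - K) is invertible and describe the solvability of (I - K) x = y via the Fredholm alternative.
(I - K) is invertible (det(I - K) = -9 ≠ 0), so for every y in C^3 the equation (I - K) x = y has a unique solution.

K has rank 1, so it is an outer product K = u v^T: every row of K is a multiple of one row vector. Reading off the entries, u = (3, 1, 0) and v = (3, 1, 2) (row i of K equals u_i·v^T). A rank-one matrix u v^T satisfies K u = u (v·u) and kills the (2)-dimensional subspace v^⊥, so its characteristic polynomial is lambda^2 (lambda - v·u) with v·u = tr K = 10. Hence the eigenvalues of I - K are 1 (multiplicity 2) and 1 - (10) = -9, so det(I - K) = -9. (Direct check: I - K =
[[-8, -3, -6],
 [-3, 0, -2],
 [0, 0, 1]]
has determinant -9.) The finite-dimensional Fredholm alternative says: either (I - K) is invertible, or ker(I - K) ≠ {0} and then range(I - K) = ker((I - K)^*)^⊥, with dim ker(I - K) = dim ker((I - K)^*). Since det(I - K) ≠ 0, 1 is not an eigenvalue of K and ker(I - K) = {0}, so we are in the first case: for every y there is a unique x = (I - K)^(-1) y. Explicitly, by the Sherman–Morrison formula, (I - u v^T)^(-1) = I + u v^T/(1 - v·u), i.e. (I - K)^(-1) = I + K/(-9).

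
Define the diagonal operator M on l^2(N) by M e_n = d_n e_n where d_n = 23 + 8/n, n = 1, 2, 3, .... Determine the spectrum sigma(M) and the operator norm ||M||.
sigma(M) = {23 + 8/n : n ≥ 1} ∪ {23}; ||M|| = 31

A bounded diagonal operator on l^2 with diagonal entries d_n has spectrum equal to the closure of {d_n : n ≥ 1}: every d_n is an eigenvalue (with eigenvector e_n), so {d_n} ⊂ sigma(M); the spectrum is closed, so its closure is too; and for lambda not in the closure, (M - lambda I) has bounded inverse (the diagonal entries 1/(d_n - lambda) are bounded). For our sequence d_n = 23 + 8/n, n = 1, 2, 3, ...:
  - {d_n} = {23 + 8/n : n ≥ 1}; the only limit point is 23
  - closure = {23 + 8/n : n ≥ 1} ∪ {23}
For the norm: a diagonal operator has ||M|| = sup_n |d_n|. Here d_n = 23 + 8/n is positive and decreasing, so sup_n |d_n| = d_1 = 23 + 8 = 31. So ||M|| = 31.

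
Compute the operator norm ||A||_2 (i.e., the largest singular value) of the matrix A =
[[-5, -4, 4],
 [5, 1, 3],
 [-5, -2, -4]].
||A||_2 ≈ 9.7277 (= sqrt(largest eigenvalue of A^T A))

||A||_2 = sigma_max(A) = sqrt(lambda_max(A^T A)). Form the symmetric matrix M = A^T A =
[[75, 35, 15],
 [35, 21, -5],
 [15, -5, 41]].
Its characteristic polynomial (trace, sum of principal 2x2 minors, determinant of M give the coefficients) is
  p(λ) = det(λ I - M) = λ^3 - 137λ^2 + 4036λ - 2500.
No integer candidate from the rational root theorem (±divisors of 2500) is a root, so the roots are irrational. The cubic discriminant is Δ = 41759062000 > 0, so there are three distinct real roots. p(0) = -2500 and p(1) = 1400 have opposite signs, so a root lies in (0, 1); Newton's method refines it to λ ≈ 0.633. p(41) = 1600 and p(42) = -568 have opposite signs, so a root lies in (41, 42); Newton's method refines it to λ ≈ 41.7391. p(94) = -3064 and p(95) = 1870 have opposite signs, so a root lies in (94, 95); Newton's method refines it to λ ≈ 94.6279. Check (Vieta): the three roots sum to 137, matching tr M = 137.
So the eigenvalues of A^T A are ≈ 0.633, 41.7391, 94.6279 (all ≥ 0, as they must be for A^T A). The largest is λ_max ≈ 94.6279, hence ||A||_2 = sqrt(λ_max) ≈ 9.7277.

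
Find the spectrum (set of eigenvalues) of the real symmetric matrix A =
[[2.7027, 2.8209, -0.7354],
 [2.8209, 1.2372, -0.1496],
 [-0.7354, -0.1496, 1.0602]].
sigma(A) ≈ {-1, 1, 5}

A is real symmetric, so its spectrum consists of real eigenvalues. Expanding the characteristic polynomial of the displayed matrix gives
  det(λ I - A) = p(λ) = λ^3 + (-5)λ^2 + (-1)λ + (5).
Solving p(λ) = 0 yields eigenvalues ≈ -1, 1, 5. (A is shown rounded to 4 decimals, so these recover the underlying integer eigenvalues to within that precision.)
Verification: the trace of A = 5 equals the sum of eigenvalues 5, and det(A) ≈ -5.0003 matches the eigenvalue product -5.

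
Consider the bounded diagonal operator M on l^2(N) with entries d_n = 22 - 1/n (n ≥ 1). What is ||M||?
||M|| = 22

For a diagonal operator on l^2 with entries d_n, ||M|| = sup_n |d_n|. Here d_1 = 21, d_2 = 43/2, ..., and d_n = 22 - 1/n increases monotonically toward 22. All terms lie in [21, 22), so |d_n| = d_n and the supremum is the limit 22, which is not attained by any individual d_n. Hence ||M|| = 22.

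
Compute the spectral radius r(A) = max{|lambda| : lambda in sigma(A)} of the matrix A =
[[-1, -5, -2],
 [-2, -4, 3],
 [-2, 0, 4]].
r(A) ≈ 5.6327

The eigenvalues of A are the roots of its characteristic polynomial. With M = A (coefficients from the trace, the sum of principal 2x2 minors, and det A):
  p(λ) = det(λ I - M) = λ^3 + λ^2 - 30λ - 22.
No integer candidate from the rational root theorem (±divisors of 22) is a root, so the roots are irrational. The cubic discriminant is Δ = 107800 > 0, so there are three distinct real roots. p(-6) = -22 and p(-5) = 28 have opposite signs, so a root lies in (-6, -5); Newton's method refines it to λ ≈ -5.6327. p(-1) = 8 and p(0) = -22 have opposite signs, so a root lies in (-1, 0); Newton's method refines it to λ ≈ -0.7285. p(5) = -22 and p(6) = 50 have opposite signs, so a root lies in (5, 6); Newton's method refines it to λ ≈ 5.3612. Check (Vieta): the three roots sum to -1, matching tr M = -1.
Thus the eigenvalues (to 4 decimals) are -5.6327 (modulus 5.6327); -0.7285 (modulus 0.7285); 5.3612 (modulus 5.3612). The spectral radius is the largest modulus: r(A) ≈ 5.6327. (Cross-check: r(A) ≤ ||A||_2 ≈ 6.9115; equality holds whenever A is normal, though it can also hold for some non-normal A.)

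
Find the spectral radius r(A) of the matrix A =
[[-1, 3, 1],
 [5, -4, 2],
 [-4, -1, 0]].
r(A) ≈ 6.7658

The eigenvalues of A are the roots of its characteristic polynomial. With M = A (coefficients from the trace, the sum of principal 2x2 minors, and det A):
  p(λ) = det(λ I - M) = λ^3 + 5λ^2 - 5λ + 47.
No integer candidate from the rational root theorem (±divisors of 47) is a root, so the roots are irrational. The cubic discriminant is Δ = -103168 < 0, so there is one real root and a complex-conjugate pair. p(-7) = -16 and p(-6) = 41 have opposite signs, so a root lies in (-7, -6); Newton's method refines it to λ ≈ -6.7658. Dividing out (λ - (-6.7658)) leaves approximately λ^2 - 1.7658λ + 6.9467. For λ^2 - 1.7658λ + 6.9467 the discriminant is -24.669. It is negative, so the remaining roots are the complex-conjugate pair λ ≈ 0.8829 ± 2.4834i. Their product equals the constant term, so |λ|^2 ≈ 6.9467 and |λ| ≈ 2.6357.
Thus the eigenvalues (to 4 decimals) are -6.7658 (modulus 6.7658); 0.8829 ± 2.4834i (modulus 2.6357). The spectral radius is the largest modulus: r(A) ≈ 6.7658. (Cross-check: r(A) ≤ ||A||_2 ≈ 7.527; equality holds whenever A is normal, though it can also hold for some non-normal A.)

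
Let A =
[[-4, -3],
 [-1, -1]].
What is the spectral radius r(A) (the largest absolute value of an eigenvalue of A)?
r(A) = (5 + sqrt(21))/2 ≈ 4.7913

The eigenvalues of A are the roots of its characteristic polynomial. With M = A (coefficients from the trace and determinant):
  p(λ) = det(λ I - M) = λ^2 + 5λ + 1.
For λ^2 + 5λ + 1 the discriminant is 21. It is nonnegative but not a perfect square, so the roots are real and irrational: λ = (-5 ± sqrt(21))/2 ≈ -0.2087, -4.7913.
Thus the eigenvalues (to 4 decimals) are -0.2087 (modulus 0.2087); -4.7913 (modulus 4.7913). The spectral radius is the largest modulus: r(A) = (5 + sqrt(21))/2 ≈ 4.7913. (Cross-check: r(A) ≤ ||A||_2 ≈ 5.1926; equality holds whenever A is normal, though it can also hold for some non-normal A.)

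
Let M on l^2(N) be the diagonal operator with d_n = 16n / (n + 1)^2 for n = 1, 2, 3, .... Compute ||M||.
||M|| = 4 (attained at n = 1)

For M diagonal, ||M|| = sup_n |d_n|. Treat f(x) = 16x / (x + 1)^2 for real x > 0. By the quotient rule, f'(x) = 16(1 - x)/(x + 1)^3, which is positive for x < 1 and negative for x > 1. So f has a unique maximum at x = 1, and since 1 is a positive integer, the supremum over n ≥ 1 is attained at n = 1: d_1 = 16·1/(1 + 1)^2 = 16·1/4 = 4. Hence ||M|| = 4.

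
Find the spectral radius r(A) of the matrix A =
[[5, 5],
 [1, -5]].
r(A) = sqrt(120)/2 ≈ 5.4772

The eigenvalues of A are the roots of its characteristic polynomial. With M = A (coefficients from the trace and determinant):
  p(λ) = det(λ I - M) = λ^2 - 30.
For λ^2 - 30 the discriminant is 120. It is nonnegative but not a perfect square, so the roots are real and irrational: λ = ± sqrt(120)/2 ≈ 5.4772, -5.4772.
Thus the eigenvalues (to 4 decimals) are 5.4772 (modulus 5.4772); -5.4772 (modulus 5.4772). The spectral radius is the largest modulus: r(A) = sqrt(120)/2 ≈ 5.4772. (Cross-check: r(A) ≤ ||A||_2 ≈ 7.831; equality holds whenever A is normal, though it can also hold for some non-normal A.)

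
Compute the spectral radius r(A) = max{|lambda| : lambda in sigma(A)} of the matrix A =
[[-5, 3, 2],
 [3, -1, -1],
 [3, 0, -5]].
r(A) ≈ 8.3667

The eigenvalues of A are the roots of its characteristic polynomial. With M = A (coefficients from the trace, the sum of principal 2x2 minors, and det A):
  p(λ) = det(λ I - M) = λ^3 + 11λ^2 + 20λ - 17.
No integer candidate from the rational root theorem (±divisors of 17) is a root, so the roots are irrational. The cubic discriminant is Δ = 31785 > 0, so there are three distinct real roots. p(-9) = -35 and p(-8) = 15 have opposite signs, so a root lies in (-9, -8); Newton's method refines it to λ ≈ -8.3667. p(-4) = 15 and p(-3) = -5 have opposite signs, so a root lies in (-4, -3); Newton's method refines it to λ ≈ -3.2571. p(0) = -17 and p(1) = 15 have opposite signs, so a root lies in (0, 1); Newton's method refines it to λ ≈ 0.6238. Check (Vieta): the three roots sum to -11, matching tr M = -11.
Thus the eigenvalues (to 4 decimals) are -8.3667 (modulus 8.3667); -3.2571 (modulus 3.2571); 0.6238 (modulus 0.6238). The spectral radius is the largest modulus: r(A) ≈ 8.3667. (Cross-check: r(A) ≤ ||A||_2 ≈ 8.4192; equality holds whenever A is normal, though it can also hold for some non-normal A.)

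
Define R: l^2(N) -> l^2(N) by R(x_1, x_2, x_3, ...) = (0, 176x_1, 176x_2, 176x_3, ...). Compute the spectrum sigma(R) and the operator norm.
sigma(R) = closed disk {z in C : |z| ≤ 176}; ||R|| = 176

Note R = 176·U where U is the unit right shift (U x)_k = x_{k-1} (with x_0 := 0); so ||R|| = 176||U|| and sigma(R) = 176·sigma(U). ||R x||^2 = sum_{k≥1} |176x_k|^2 = 30976||x||^2, so ||R|| = 176 and sigma(R) ⊂ {|z| ≤ 176}. For any |lambda| < 176, the equation (R - lambda I) x = 0 forces x_1 = 0, then 176x_k = lambda x_{k+1} ⇒ x = 0, so R has no eigenvalues. But (R - lambda I) is not surjective for |lambda| < 176: solving (R - lambda I) x = e_1 would require x_n proportional to (lambda/176)^(-n), which is not in l^2. So every |lambda| < 176 lies in the residual spectrum. The boundary |lambda| = 176 is in the approximate point spectrum (the spectrum is closed). Hence sigma(R) is the closed disk of radius 176.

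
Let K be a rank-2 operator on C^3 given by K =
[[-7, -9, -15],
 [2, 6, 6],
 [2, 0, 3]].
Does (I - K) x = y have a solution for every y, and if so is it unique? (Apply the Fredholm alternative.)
(I - K) is invertible (det(I - K) = 2 ≠ 0), so for every y in C^3 the equation (I - K) x = y has a unique solution.

K has rank 2 and factors as K = U V^T = u1 v1^T + u2 v2^T with u1 = (-3, 2, 0), v1 = (1, 3, 3), u2 = (-2, 0, 1), v2 = (2, 0, 3) (multiplying out reproduces the displayed K). The nonzero eigenvalues of U V^T coincide with those of the 2 x 2 matrix G = V^T U = [[v1·u1, v1·u2], [v2·u1, v2·u2]] = [[3, 1], [-6, -1]], and by the Sylvester determinant identity det(I_3 - U V^T) = det(I_2 - V^T U) = det([[-2, -1], [6, 2]]) = (-2)(2) - (-1)(6) = 2. (Direct check: I - K =
[[8, 9, 15],
 [-2, -5, -6],
 [-2, 0, -2]]
has determinant 2.) The finite-dimensional Fredholm alternative says: either (I - K) is invertible, or ker(I - K) ≠ {0} and then range(I - K) = ker((I - K)^*)^⊥, with dim ker(I - K) = dim ker((I - K)^*). Since det(I - K) ≠ 0, 1 is not an eigenvalue of K and ker(I - K) = {0}, so we are in the first case: for every y there is a unique x = (I - K)^(-1) y. (Explicitly, by the Woodbury identity, (I - U V^T)^(-1) = I + U (I_2 - G)^(-1) V^T.)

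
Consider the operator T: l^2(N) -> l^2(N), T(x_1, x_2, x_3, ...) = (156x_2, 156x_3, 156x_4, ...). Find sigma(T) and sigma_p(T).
sigma(T) = closed disk {z in C : |z| ≤ 156}; sigma_p(T) = open disk {z in C : |z| < 156}

Note T = 156·V where V is the unit left shift (V x)_k = x_{k+1}; so sigma(T) = 156·sigma(V) and ||T|| = 156||V||. ||T x||^2 = 24336sum_{k≥2} |x_k|^2 ≤ 24336||x||^2, with equality on {x : x_1 = 0}, so ||T|| = 156. For any lambda with |lambda| < 156, set r = lambda/156 (|r| < 1); the vector x = (1, r, r^2, ...) is in l^2 and satisfies T x = 156(r, r^2, ...) = lambda x, so lambda is an eigenvalue. On the boundary |lambda| = 156 the geometric series diverges, so no l^2 eigenvector exists, but these lambda lie in the approximate point spectrum. Hence sigma(T) is the closed disk of radius 156 and sigma_p(T) is the open disk.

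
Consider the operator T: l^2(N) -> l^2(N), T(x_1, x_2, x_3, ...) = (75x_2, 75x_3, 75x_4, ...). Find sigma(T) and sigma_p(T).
sigma(T) = closed disk {z in C : |z| ≤ 75}; sigma_p(T) = open disk {z in C : |z| < 75}

Note T = 75·V where V is the unit left shift (V x)_k = x_{k+1}; so sigma(T) = 75·sigma(V) and ||T|| = 75||V||. ||T x||^2 = 5625sum_{k≥2} |x_k|^2 ≤ 5625||x||^2, with equality on {x : x_1 = 0}, so ||T|| = 75. For any lambda with |lambda| < 75, set r = lambda/75 (|r| < 1); the vector x = (1, r, r^2, ...) is in l^2 and satisfies T x = 75(r, r^2, ...) = lambda x, so lambda is an eigenvalue. On the boundary |lambda| = 75 the geometric series diverges, so no l^2 eigenvector exists, but these lambda lie in the approximate point spectrum. Hence sigma(T) is the closed disk of radius 75 and sigma_p(T) is the open disk.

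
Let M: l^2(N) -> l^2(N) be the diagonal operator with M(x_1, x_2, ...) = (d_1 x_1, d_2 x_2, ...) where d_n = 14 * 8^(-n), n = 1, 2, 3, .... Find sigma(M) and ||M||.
sigma(M) = {14 * 8^(-n) : n ≥ 1} ∪ {0}; ||M|| = 7/4

A bounded diagonal operator on l^2 with diagonal entries d_n has spectrum equal to the closure of {d_n : n ≥ 1}: every d_n is an eigenvalue (with eigenvector e_n), so {d_n} ⊂ sigma(M); the spectrum is closed, so its closure is too; and for lambda not in the closure, (M - lambda I) has bounded inverse (the diagonal entries 1/(d_n - lambda) are bounded). For our sequence d_n = 14 * 8^(-n), n = 1, 2, 3, ...:
  - {d_n} = {14 * 8^(-n) : n ≥ 1}; the only limit point is 0
  - closure = {14 * 8^(-n) : n ≥ 1} ∪ {0}
For the norm: a diagonal operator has ||M|| = sup_n |d_n|. Here d_n = 14 * 8^(-n) is positive and decreasing, so sup_n |d_n| = d_1 = 14/8 = 7/4. So ||M|| = 7/4.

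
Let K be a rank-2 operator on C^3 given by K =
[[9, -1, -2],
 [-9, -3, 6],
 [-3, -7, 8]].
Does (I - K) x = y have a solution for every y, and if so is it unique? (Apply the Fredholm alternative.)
(I - K) is invertible (det(I - K) = 35 ≠ 0), so for every y in C^3 the equation (I - K) x = y has a unique solution.

K has rank 2 and factors as K = U V^T = u1 v1^T + u2 v2^T with u1 = (-3, 3, 1), v1 = (-3, -1, 2), u2 = (-2, 0, -3), v2 = (0, 2, -2) (multiplying out reproduces the displayed K). The nonzero eigenvalues of U V^T coincide with those of the 2 x 2 matrix G = V^T U = [[v1·u1, v1·u2], [v2·u1, v2·u2]] = [[8, 0], [4, 6]], and by the Sylvester determinant identity det(I_3 - U V^T) = det(I_2 - V^T U) = det([[-7, 0], [-4, -5]]) = (-7)(-5) - (0)(-4) = 35. (Direct check: I - K =
[[-8, 1, 2],
 [9, 4, -6],
 [3, 7, -7]]
has determinant 35.) The finite-dimensional Fredholm alternative says: either (I - K) is invertible, or ker(I - K) ≠ {0} and then range(I - K) = ker((I - K)^*)^⊥, with dim ker(I - K) = dim ker((I - K)^*). Since det(I - K) ≠ 0, 1 is not an eigenvalue of K and ker(I - K) = {0}, so we are in the first case: for every y there is a unique x = (I - K)^(-1) y. (Explicitly, by the Woodbury identity, (I - U V^T)^(-1) = I + U (I_2 - G)^(-1) V^T.)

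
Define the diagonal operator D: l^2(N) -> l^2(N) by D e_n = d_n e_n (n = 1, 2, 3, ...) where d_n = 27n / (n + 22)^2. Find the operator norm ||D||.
||D|| = 27/88 (attained at n = 22)

For D diagonal, ||D|| = sup_n |d_n|. Treat f(x) = 27x / (x + 22)^2 for real x > 0. By the quotient rule, f'(x) = 27(22 - x)/(x + 22)^3, which is positive for x < 22 and negative for x > 22. So f has a unique maximum at x = 22, and since 22 is a positive integer, the supremum over n ≥ 1 is attained at n = 22: d_22 = 27·22/(22 + 22)^2 = 27·22/1936 = 27/88. Hence ||D|| = 27/88.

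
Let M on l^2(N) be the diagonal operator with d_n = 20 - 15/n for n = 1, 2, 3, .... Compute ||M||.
||M|| = 20

For a diagonal operator on l^2 with entries d_n, ||M|| = sup_n |d_n|. Here d_1 = 5, d_2 = 25/2, ..., and d_n = 20 - 15/n increases monotonically toward 20. All terms lie in [5, 20), so |d_n| = d_n and the supremum is the limit 20, which is not attained by any individual d_n. Hence ||M|| = 20.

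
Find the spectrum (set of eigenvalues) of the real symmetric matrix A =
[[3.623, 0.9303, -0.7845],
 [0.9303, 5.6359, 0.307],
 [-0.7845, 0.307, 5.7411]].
sigma(A) ≈ {3, 6} (6 with multiplicity 2)

A is real symmetric, so its spectrum consists of real eigenvalues. Expanding the characteristic polynomial of the displayed matrix gives
  det(λ I - A) = p(λ) = λ^3 + (-15)λ^2 + (72)λ + (-108).
Solving p(λ) = 0 yields eigenvalues ≈ 3, 6, 6. (A is shown rounded to 4 decimals, so these recover the underlying integer eigenvalues to within that precision.)
Verification: the trace of A = 15 equals the sum of eigenvalues 15, and det(A) ≈ 107.9999 matches the eigenvalue product 108.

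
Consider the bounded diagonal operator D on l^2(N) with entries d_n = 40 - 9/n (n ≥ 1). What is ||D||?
||D|| = 40

For a diagonal operator on l^2 with entries d_n, ||D|| = sup_n |d_n|. Here d_1 = 31, d_2 = 71/2, ..., and d_n = 40 - 9/n increases monotonically toward 40. All terms lie in [31, 40), so |d_n| = d_n and the supremum is the limit 40, which is not attained by any individual d_n. Hence ||D|| = 40.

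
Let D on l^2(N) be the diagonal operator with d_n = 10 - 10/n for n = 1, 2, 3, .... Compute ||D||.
||D|| = 10

For a diagonal operator on l^2 with entries d_n, ||D|| = sup_n |d_n|. Here d_1 = 0, d_2 = 5, ..., and d_n = 10 - 10/n increases monotonically toward 10. All terms lie in [0, 10), so |d_n| = d_n and the supremum is the limit 10, which is not attained by any individual d_n. Hence ||D|| = 10.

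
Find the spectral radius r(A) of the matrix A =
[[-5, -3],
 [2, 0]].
r(A) = 3

The eigenvalues of A are the roots of its characteristic polynomial. With M = A (coefficients from the trace and determinant):
  p(λ) = det(λ I - M) = λ^2 + 5λ + 6.
For λ^2 + 5λ + 6 the discriminant is 1. It is a perfect square (1^2), so the roots are rational: λ = (-5 ± 1)/2 = -2, -3.
Thus the eigenvalues (to 4 decimals) are -2 (modulus 2); -3 (modulus 3). The spectral radius is the largest modulus: r(A) = 3. (Cross-check: r(A) ≤ ||A||_2 ≈ 6.085; equality holds whenever A is normal, though it can also hold for some non-normal A.)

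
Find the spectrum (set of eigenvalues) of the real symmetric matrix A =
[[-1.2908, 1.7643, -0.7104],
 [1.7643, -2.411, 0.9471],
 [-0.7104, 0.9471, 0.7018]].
sigma(A) ≈ {-4, 0, 1}

A is real symmetric, so its spectrum consists of real eigenvalues. Expanding the characteristic polynomial of the displayed matrix gives
  det(λ I - A) = p(λ) = λ^3 + (3)λ^2 + (-4)λ + (0).
Solving p(λ) = 0 yields eigenvalues ≈ -4, 0, 1. (A is shown rounded to 4 decimals, so these recover the underlying integer eigenvalues to within that precision.)
Verification: the trace of A = -3 equals the sum of eigenvalues -3, and det(A) ≈ 0.0000 matches the eigenvalue product 0.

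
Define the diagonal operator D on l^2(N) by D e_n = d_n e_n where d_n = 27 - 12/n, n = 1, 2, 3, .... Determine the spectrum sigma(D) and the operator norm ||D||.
sigma(D) = {27 - 12/n : n ≥ 1} ∪ {27}; ||D|| = 27

A bounded diagonal operator on l^2 with diagonal entries d_n has spectrum equal to the closure of {d_n : n ≥ 1}: every d_n is an eigenvalue (with eigenvector e_n), so {d_n} ⊂ sigma(D); the spectrum is closed, so its closure is too; and for lambda not in the closure, (D - lambda I) has bounded inverse (the diagonal entries 1/(d_n - lambda) are bounded). For our sequence d_n = 27 - 12/n, n = 1, 2, 3, ...:
  - {d_n} = {27 - 12/n : n ≥ 1}; the only limit point is 27
  - closure = {27 - 12/n : n ≥ 1} ∪ {27}
For the norm: a diagonal operator has ||D|| = sup_n |d_n|. Here d_n = 27 - 12/n increases monotonically from d_1 = 15 toward 27, with all terms in [15, 27); so sup_n |d_n| = 27 (the supremum is the limit, not attained). So ||D|| = 27.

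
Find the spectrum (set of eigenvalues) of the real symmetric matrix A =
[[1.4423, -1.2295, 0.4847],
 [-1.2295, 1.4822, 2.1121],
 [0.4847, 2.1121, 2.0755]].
sigma(A) ≈ {-1, 2, 4}

A is real symmetric, so its spectrum consists of real eigenvalues. Expanding the characteristic polynomial of the displayed matrix gives
  det(λ I - A) = p(λ) = λ^3 + (-5)λ^2 + (2)λ + (8).
Solving p(λ) = 0 yields eigenvalues ≈ -1, 2, 4. (A is shown rounded to 4 decimals, so these recover the underlying integer eigenvalues to within that precision.)
Verification: the trace of A = 5 equals the sum of eigenvalues 5, and det(A) ≈ -8.0002 matches the eigenvalue product -8.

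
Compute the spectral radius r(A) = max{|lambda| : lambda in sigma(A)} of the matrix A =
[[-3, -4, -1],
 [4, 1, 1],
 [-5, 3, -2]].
r(A) ≈ 2.6075

The eigenvalues of A are the roots of its characteristic polynomial. With M = A (coefficients from the trace, the sum of principal 2x2 minors, and det A):
  p(λ) = det(λ I - M) = λ^3 + 4λ^2 + 9λ + 14.
No integer candidate from the rational root theorem (±divisors of 14) is a root, so the roots are irrational. The cubic discriminant is Δ = -1424 < 0, so there is one real root and a complex-conjugate pair. p(-3) = -4 and p(-2) = 4 have opposite signs, so a root lies in (-3, -2); Newton's method refines it to λ ≈ -2.6075. Dividing out (λ - (-2.6075)) leaves approximately λ^2 + 1.3925λ + 5.3691. For λ^2 + 1.3925λ + 5.3691 the discriminant is -19.5373. It is negative, so the remaining roots are the complex-conjugate pair λ ≈ -0.6962 ± 2.2101i. Their product equals the constant term, so |λ|^2 ≈ 5.3691 and |λ| ≈ 2.3171.
Thus the eigenvalues (to 4 decimals) are -2.6075 (modulus 2.6075); -0.6962 ± 2.2101i (modulus 2.3171). The spectral radius is the largest modulus: r(A) ≈ 2.6075. (Cross-check: r(A) ≤ ||A||_2 ≈ 7.471; equality holds whenever A is normal, though it can also hold for some non-normal A.)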